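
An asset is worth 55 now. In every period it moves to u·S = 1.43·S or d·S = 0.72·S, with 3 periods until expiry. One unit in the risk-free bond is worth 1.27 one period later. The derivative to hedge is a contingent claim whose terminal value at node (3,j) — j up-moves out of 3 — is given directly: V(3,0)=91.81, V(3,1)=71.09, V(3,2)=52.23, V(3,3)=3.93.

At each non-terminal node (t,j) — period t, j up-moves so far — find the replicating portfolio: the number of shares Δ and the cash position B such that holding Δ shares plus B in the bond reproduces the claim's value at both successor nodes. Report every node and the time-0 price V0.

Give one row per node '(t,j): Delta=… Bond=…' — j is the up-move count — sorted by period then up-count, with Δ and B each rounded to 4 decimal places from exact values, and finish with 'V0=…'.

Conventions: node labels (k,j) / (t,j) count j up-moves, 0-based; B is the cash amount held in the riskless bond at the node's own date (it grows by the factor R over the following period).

Since d<R<u, set p* = (R−d)/(u−d) = 0.7746; price each node as the discounted p*-expectation of its children.
Expiry values: V(3,0)=91.8100, V(3,1)=71.0900, V(3,2)=52.2300, V(3,3)=3.9300
  t=2,j=0: stock 28.5120 → up 40.7722 (V=71.0900), down 20.5286 (V=91.8100). Price 59.6530; hedge Δ=-1.0235, bond B=88.8361.
  t=2,j=1: stock 56.6280 → up 80.9780 (V=52.2300), down 40.7722 (V=71.0900). Price 44.4726; hedge Δ=-0.4691, bond B=71.0359.
  t=2,j=2: stock 112.4695 → up 160.8314 (V=3.9300), down 80.9780 (V=52.2300). Price 11.6650; hedge Δ=-0.6049, bond B=79.6931.
  t=1,j=0: stock 39.6000 → up 56.6280 (V=44.4726), down 28.5120 (V=59.6530). Price 37.7114; hedge Δ=-0.5399, bond B=59.0923.
  t=1,j=1: stock 78.6500 → up 112.4695 (V=11.6650), down 56.6280 (V=44.4726). Price 15.0065; hedge Δ=-0.5875, bond B=61.2143.
  t=0,j=0: stock 55.0000 → up 78.6500 (V=15.0065), down 39.6000 (V=37.7114). Price 15.8449; hedge Δ=-0.5814, bond B=47.8237.
As a check, the time-0 holding Δ(0,0)·S0 + B(0,0) comes to 15.8449 — exactly V0.

(0,0): Delta=-0.5814 Bond=47.8237
(1,0): Delta=-0.5399 Bond=59.0923
(1,1): Delta=-0.5875 Bond=61.2143
(2,0): Delta=-1.0235 Bond=88.8361
(2,1): Delta=-0.4691 Bond=71.0359
(2,2): Delta=-0.6049 Bond=79.6931
V0=15.8449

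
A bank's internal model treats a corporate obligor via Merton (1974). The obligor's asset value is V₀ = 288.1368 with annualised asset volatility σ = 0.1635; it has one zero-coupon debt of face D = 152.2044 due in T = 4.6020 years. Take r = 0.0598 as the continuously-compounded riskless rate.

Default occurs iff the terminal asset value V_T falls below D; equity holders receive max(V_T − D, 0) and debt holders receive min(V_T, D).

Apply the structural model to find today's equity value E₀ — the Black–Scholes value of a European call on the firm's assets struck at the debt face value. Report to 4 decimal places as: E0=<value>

Work the structural quantities from V₀ = 288.1368 against face 152.2044:
d₁ = [ln(V₀/D) + (r + σ²/2)T] / (σ√T)
   = [ln(288.1368/152.2044) + (0.0598 + 0.5·0.1635²)·4.6020] / (0.1635·√4.6020)
   = [0.638211 + 0.336711] / 0.350745 = 2.779576
d₂ = d₁ − σ√T = 2.779576 − 0.350745 = 2.428832
N(d₁) = 0.997279,  N(d₂) = 0.992426,  e^(−rT) = 0.759421
E₀ = V₀·N(d₁) − D·e^(−rT)·N(d₂)
   = 288.1368·0.997279 − 152.2044·0.759421·0.992426 = 172.640924

E0=172.6409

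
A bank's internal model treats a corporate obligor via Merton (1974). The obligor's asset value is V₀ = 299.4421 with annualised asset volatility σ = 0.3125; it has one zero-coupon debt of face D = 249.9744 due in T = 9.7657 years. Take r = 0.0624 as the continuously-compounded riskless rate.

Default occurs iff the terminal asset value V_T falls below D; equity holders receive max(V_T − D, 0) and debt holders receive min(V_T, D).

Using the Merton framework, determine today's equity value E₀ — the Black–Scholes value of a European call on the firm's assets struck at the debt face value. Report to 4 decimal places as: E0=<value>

With assets at 299.4421 and a single debt payment of 249.9744 at 9.7657 years:
d₁ = [ln(V₀/D) + (r + σ²/2)T] / (σ√T)
   = [ln(299.4421/249.9744) + (0.0624 + 0.5·0.3125²)·9.7657] / (0.3125·√9.7657)
   = [0.180563 + 1.086221] / 0.976566 = 1.297181
d₂ = d₁ − σ√T = 1.297181 − 0.976566 = 0.320615
N(d₁) = 0.902716,  N(d₂) = 0.625749,  e^(−rT) = 0.543688
E₀ = V₀·N(d₁) − D·e^(−rT)·N(d₂)
   = 299.4421·0.902716 − 249.9744·0.543688·0.625749 = 185.266712

E0=185.2667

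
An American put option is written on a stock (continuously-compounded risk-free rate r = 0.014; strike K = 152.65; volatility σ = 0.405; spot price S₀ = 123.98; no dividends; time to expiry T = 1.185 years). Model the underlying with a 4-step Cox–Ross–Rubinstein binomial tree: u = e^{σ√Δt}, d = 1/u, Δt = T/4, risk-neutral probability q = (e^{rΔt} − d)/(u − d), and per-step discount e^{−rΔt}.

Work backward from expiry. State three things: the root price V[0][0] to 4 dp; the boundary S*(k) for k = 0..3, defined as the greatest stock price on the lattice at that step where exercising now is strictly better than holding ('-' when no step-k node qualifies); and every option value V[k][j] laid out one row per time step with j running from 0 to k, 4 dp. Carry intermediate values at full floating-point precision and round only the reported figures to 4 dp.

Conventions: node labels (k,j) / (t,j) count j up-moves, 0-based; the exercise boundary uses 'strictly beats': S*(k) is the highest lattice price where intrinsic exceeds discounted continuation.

Δt=0.29625  u=1.24662  d=0.80217  q=0.45446  discount=0.99586
step 4 (expiry): payoffs max(K−S,0) = 101.3150 72.8721 28.6700 0.0000 0.0000
step 3: (k=3,j=0): S=63.9953, K−S=88.6547, hold=88.0229 ⇒ V=88.6547 exercise | (k=3,j=1): S=99.4528, K−S=53.1972, hold=52.5654 ⇒ V=53.1972 exercise | (k=3,j=2): S=154.5561, K−S=0.0000, hold=15.5758 ⇒ V=15.5758 continue | (k=3,j=3): S=240.1901, K−S=0.0000, hold=0.0000 ⇒ V=0.0000 continue  boundary S*=99.4528
step 2: (k=2,j=0): S=79.7779, K−S=72.8721, hold=72.2403 ⇒ V=72.8721 exercise | (k=2,j=1): S=123.9800, K−S=28.6700, hold=35.9502 ⇒ V=35.9502 continue | (k=2,j=2): S=192.6729, K−S=0.0000, hold=8.4620 ⇒ V=8.4620 continue  boundary S*=79.7779
step 1: (k=1,j=0): S=99.4528, K−S=53.1972, hold=55.8603 ⇒ V=55.8603 continue | (k=1,j=1): S=154.5561, K−S=0.0000, hold=23.3607 ⇒ V=23.3607 continue  boundary S*=-
step 0: (k=0,j=0): S=123.9800, K−S=28.6700, hold=40.9203 ⇒ V=40.9203 continue  boundary S*=-

price = 40.9203
boundary = - - 79.7779 99.4528
tree:
40.9203
55.8603 23.3607
72.8721 35.9502 8.4620
88.6547 53.1972 15.5758 0.0000
101.3150 72.8721 28.6700 0.0000 0.0000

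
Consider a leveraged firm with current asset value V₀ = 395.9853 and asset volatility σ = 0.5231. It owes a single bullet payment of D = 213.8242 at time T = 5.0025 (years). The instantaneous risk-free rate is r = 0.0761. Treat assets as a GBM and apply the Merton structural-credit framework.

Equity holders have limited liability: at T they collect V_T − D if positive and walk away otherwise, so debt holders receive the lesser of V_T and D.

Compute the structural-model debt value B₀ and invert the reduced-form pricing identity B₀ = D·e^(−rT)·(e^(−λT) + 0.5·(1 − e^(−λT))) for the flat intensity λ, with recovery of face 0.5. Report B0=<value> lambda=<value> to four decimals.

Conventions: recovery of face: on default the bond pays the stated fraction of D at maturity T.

B0=118.2867 lambda=0.0959

With assets at 395.9853 and a single debt payment of 213.8242 at 5.0025 years:
d₁ = [ln(V₀/D) + (r + σ²/2)T] / (σ√T)
   = [ln(395.9853/213.8242) + (0.0761 + 0.5·0.5231²)·5.0025] / (0.5231·√5.0025)
   = [0.616223 + 1.065116] / 1.169980 = 1.437067
d₂ = d₁ − σ√T = 1.437067 − 1.169980 = 0.267088
N(d₁) = 0.924651,  N(d₂) = 0.605299,  e^(−rT) = 0.683390
E₀ = V₀·N(d₁) − D·e^(−rT)·N(d₂)
   = 395.9853·0.924651 − 213.8242·0.683390·0.605299 = 277.698551
B₀ = V₀ − E₀ = 395.9853 − 277.698551 = 118.286749
e^(−λT) = (B₀·e^(rT)/D − 0.5)/(1 − 0.5) = (118.2867·1.463294/213.8242 − 0.5)/0.5 = 0.61897719
λ = −ln(0.61897719)/5.0025 = 0.095889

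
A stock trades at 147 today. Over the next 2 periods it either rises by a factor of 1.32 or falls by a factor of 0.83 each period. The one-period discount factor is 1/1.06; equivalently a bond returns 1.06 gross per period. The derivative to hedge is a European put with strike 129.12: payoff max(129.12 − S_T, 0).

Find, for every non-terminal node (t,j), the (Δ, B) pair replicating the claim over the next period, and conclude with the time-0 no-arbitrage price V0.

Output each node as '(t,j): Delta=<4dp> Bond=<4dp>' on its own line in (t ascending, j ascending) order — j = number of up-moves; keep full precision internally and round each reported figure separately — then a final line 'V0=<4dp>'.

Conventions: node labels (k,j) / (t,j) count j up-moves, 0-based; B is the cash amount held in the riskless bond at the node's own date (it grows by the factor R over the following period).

The replicating-portfolio and risk-neutral prices coincide; use p* = (1.06−0.83)/(1.32−0.83) = 0.4694 for the latter.
Payoffs at expiry: V(2,0)=27.8517, V(2,1)=0.0000, V(2,2)=0.0000
  t=1,j=0: stock 122.0100 → up 161.0532 (V=0.0000), down 101.2683 (V=27.8517). Price 13.9419; hedge Δ=-0.4659, bond B=70.7821.
  t=1,j=1: stock 194.0400 → up 256.1328 (V=0.0000), down 161.0532 (V=0.0000). Price 0.0000; hedge Δ=0.0000, bond B=0.0000.
  t=0,j=0: stock 147.0000 → up 194.0400 (V=0.0000), down 122.0100 (V=13.9419). Price 6.9790; hedge Δ=-0.1936, bond B=35.4320.
Verification: the root portfolio costs Δ(0,0)·S0 + B(0,0) = 6.9790, matching V0.

(0,0): Delta=-0.1936 Bond=35.4320
(1,0): Delta=-0.4659 Bond=70.7821
(1,1): Delta=0.0000 Bond=0.0000
V0=6.9790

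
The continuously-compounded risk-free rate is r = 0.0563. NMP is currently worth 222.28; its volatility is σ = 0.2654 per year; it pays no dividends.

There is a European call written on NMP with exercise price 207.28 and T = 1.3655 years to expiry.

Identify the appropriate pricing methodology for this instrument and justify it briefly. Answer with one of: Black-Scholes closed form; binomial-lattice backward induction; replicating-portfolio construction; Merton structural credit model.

framework: Black-Scholes closed form

Key observation: everything needed for the exact continuous-time valuation of the European call on NMP (strike 207.28) is given, and no feature rules the closed form out.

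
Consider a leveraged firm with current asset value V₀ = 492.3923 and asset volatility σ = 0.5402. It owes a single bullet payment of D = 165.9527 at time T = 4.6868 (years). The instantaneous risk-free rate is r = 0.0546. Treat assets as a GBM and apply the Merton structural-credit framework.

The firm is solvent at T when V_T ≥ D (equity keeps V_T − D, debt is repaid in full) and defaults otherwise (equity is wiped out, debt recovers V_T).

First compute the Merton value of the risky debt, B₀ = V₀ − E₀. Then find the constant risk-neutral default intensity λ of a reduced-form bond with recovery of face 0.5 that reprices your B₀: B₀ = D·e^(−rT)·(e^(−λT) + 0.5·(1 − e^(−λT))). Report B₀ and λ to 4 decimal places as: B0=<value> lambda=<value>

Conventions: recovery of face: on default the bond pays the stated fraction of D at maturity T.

Apply the equity-as-call identities (strike 165.9527, horizon 4.6868 years):
d₁ = [ln(V₀/D) + (r + σ²/2)T] / (σ√T)
   = [ln(492.3923/165.9527) + (0.0546 + 0.5·0.5402²)·4.6868] / (0.5402·√4.6868)
   = [1.087573 + 0.939741] / 1.169480 = 1.733517
d₂ = d₁ − σ√T = 1.733517 − 1.169480 = 0.564037
N(d₁) = 0.958498,  N(d₂) = 0.713636,  e^(−rT) = 0.774220
E₀ = V₀·N(d₁) − D·e^(−rT)·N(d₂)
   = 492.3923·0.958498 − 165.9527·0.774220·0.713636 = 380.266410
B₀ = V₀ − E₀ = 492.3923 − 380.266410 = 112.125890
e^(−λT) = (B₀·e^(rT)/D − 0.5)/(1 − 0.5) = (112.1259·1.291623/165.9527 − 0.5)/0.5 = 0.74536901
λ = −ln(0.74536901)/4.6868 = 0.062703

B0=112.1259 lambda=0.0627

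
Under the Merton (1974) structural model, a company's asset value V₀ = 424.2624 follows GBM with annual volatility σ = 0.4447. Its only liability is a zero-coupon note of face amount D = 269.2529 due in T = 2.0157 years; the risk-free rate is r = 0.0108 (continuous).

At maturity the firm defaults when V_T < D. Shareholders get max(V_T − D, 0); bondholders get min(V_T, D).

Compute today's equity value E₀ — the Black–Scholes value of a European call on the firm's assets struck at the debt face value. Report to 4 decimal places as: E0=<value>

E0=187.4930

With assets at 424.2624 and a single debt payment of 269.2529 at 2.0157 years:
d₁ = [ln(V₀/D) + (r + σ²/2)T] / (σ√T)
   = [ln(424.2624/269.2529) + (0.0108 + 0.5·0.4447²)·2.0157] / (0.4447·√2.0157)
   = [0.454701 + 0.221080] / 0.631364 = 1.070350
d₂ = d₁ − σ√T = 1.070350 − 0.631364 = 0.438986
N(d₁) = 0.857769,  N(d₂) = 0.669664,  e^(−rT) = 0.978466
E₀ = V₀·N(d₁) − D·e^(−rT)·N(d₂)
   = 424.2624·0.857769 − 269.2529·0.978466·0.669664 = 187.493028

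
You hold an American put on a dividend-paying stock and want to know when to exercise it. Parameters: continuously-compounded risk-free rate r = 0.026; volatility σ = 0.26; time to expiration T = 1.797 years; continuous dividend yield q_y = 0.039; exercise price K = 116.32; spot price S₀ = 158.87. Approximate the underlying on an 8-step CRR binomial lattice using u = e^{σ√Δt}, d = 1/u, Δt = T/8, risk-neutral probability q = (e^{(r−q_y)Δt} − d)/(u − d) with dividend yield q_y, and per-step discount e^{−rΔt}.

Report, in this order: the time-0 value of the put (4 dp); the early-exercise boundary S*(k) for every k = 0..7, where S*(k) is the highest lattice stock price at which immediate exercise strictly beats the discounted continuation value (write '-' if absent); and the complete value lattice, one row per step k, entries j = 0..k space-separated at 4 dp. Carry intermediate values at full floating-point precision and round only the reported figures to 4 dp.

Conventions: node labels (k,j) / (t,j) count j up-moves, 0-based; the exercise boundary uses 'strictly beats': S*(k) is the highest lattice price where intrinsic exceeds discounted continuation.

Δt=0.22462, u=1.13114, d=0.88406, q=0.45743, disc=e^(-rΔt)=0.99418
k=8 terminal: V=max(K-S,0) → 57.0396 40.4721 19.2743 0.0000 0.0000 0.0000 0.0000 0.0000 0.0000
k=7: j=0 S=67.0544 intr=49.2656 cont=49.1731 V=49.2656[EX]; j=1 S=85.7946 intr=30.5254 cont=30.5963 V=30.5963[hold]; j=2 S=109.7723 intr=6.5477 cont=10.3967 V=10.3967[hold]; j=3 S=140.4512 intr=0.0000 cont=0.0000 V=0.0000[hold]; j=4 S=179.7042 intr=0.0000 cont=0.0000 V=0.0000[hold]; j=5 S=229.9276 intr=0.0000 cont=0.0000 V=0.0000[hold]; j=6 S=294.1872 intr=0.0000 cont=0.0000 V=0.0000[hold]; j=7 S=376.4060 intr=0.0000 cont=0.0000 V=0.0000[hold]  S*(7)=67.0544
k=6: j=0 S=75.8479 intr=40.4721 cont=40.4886 V=40.4886[hold]; j=1 S=97.0457 intr=19.2743 cont=21.2321 V=21.2321[hold]; j=2 S=124.1678 intr=0.0000 cont=5.6081 V=5.6081[hold]; j=3 S=158.8700 intr=0.0000 cont=0.0000 V=0.0000[hold]; j=4 S=203.2706 intr=0.0000 cont=0.0000 V=0.0000[hold]; j=5 S=260.0803 intr=0.0000 cont=0.0000 V=0.0000[hold]; j=6 S=332.7669 intr=0.0000 cont=0.0000 V=0.0000[hold]  S*(6)=-
k=5: j=0 S=85.7946 intr=30.5254 cont=31.4956 V=31.4956[hold]; j=1 S=109.7723 intr=6.5477 cont=14.0031 V=14.0031[hold]; j=2 S=140.4512 intr=0.0000 cont=3.0251 V=3.0251[hold]; j=3 S=179.7042 intr=0.0000 cont=0.0000 V=0.0000[hold]; j=4 S=229.9276 intr=0.0000 cont=0.0000 V=0.0000[hold]; j=5 S=294.1872 intr=0.0000 cont=0.0000 V=0.0000[hold]  S*(5)=-
k=4: j=0 S=97.0457 intr=19.2743 cont=23.3572 V=23.3572[hold]; j=1 S=124.1678 intr=0.0000 cont=8.9291 V=8.9291[hold]; j=2 S=158.8700 intr=0.0000 cont=1.6317 V=1.6317[hold]; j=3 S=203.2706 intr=0.0000 cont=0.0000 V=0.0000[hold]; j=4 S=260.0803 intr=0.0000 cont=0.0000 V=0.0000[hold]  S*(4)=-
k=3: j=0 S=109.7723 intr=6.5477 cont=16.6598 V=16.6598[hold]; j=1 S=140.4512 intr=0.0000 cont=5.5585 V=5.5585[hold]; j=2 S=179.7042 intr=0.0000 cont=0.8802 V=0.8802[hold]; j=3 S=229.9276 intr=0.0000 cont=0.0000 V=0.0000[hold]  S*(3)=-
k=2: j=0 S=124.1678 intr=0.0000 cont=11.5143 V=11.5143[hold]; j=1 S=158.8700 intr=0.0000 cont=3.3986 V=3.3986[hold]; j=2 S=203.2706 intr=0.0000 cont=0.4748 V=0.4748[hold]  S*(2)=-
k=1: j=0 S=140.4512 intr=0.0000 cont=7.7565 V=7.7565[hold]; j=1 S=179.7042 intr=0.0000 cont=2.0491 V=2.0491[hold]  S*(1)=-
k=0: j=0 S=158.8700 intr=0.0000 cont=5.1158 V=5.1158[hold]  S*(0)=-

price = 5.1158
boundary = - - - - - - - 67.0544
tree:
5.1158
7.7565 2.0491
11.5143 3.3986 0.4748
16.6598 5.5585 0.8802 0.0000
23.3572 8.9291 1.6317 0.0000 0.0000
31.4956 14.0031 3.0251 0.0000 0.0000 0.0000
40.4886 21.2321 5.6081 0.0000 0.0000 0.0000 0.0000
49.2656 30.5963 10.3967 0.0000 0.0000 0.0000 0.0000 0.0000
57.0396 40.4721 19.2743 0.0000 0.0000 0.0000 0.0000 0.0000 0.0000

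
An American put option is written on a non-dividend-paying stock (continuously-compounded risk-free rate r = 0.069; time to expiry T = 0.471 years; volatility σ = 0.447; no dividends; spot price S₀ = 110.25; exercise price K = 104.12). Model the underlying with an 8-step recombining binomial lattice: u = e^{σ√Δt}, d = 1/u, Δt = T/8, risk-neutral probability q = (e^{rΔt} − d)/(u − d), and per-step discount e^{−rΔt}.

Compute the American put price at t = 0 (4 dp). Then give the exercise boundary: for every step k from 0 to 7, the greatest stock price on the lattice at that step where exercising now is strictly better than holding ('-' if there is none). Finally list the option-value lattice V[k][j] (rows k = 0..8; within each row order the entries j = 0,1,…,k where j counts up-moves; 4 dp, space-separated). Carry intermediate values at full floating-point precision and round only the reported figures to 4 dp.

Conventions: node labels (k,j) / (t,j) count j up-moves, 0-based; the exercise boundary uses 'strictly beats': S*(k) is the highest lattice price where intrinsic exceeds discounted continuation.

Δt=0.05887, u=1.11456, d=0.89721, q=0.49164, disc=e^(-rΔt)=0.99595
k=8 terminal: V=max(K-S,0) → 57.8236 46.6085 32.6765 15.3695 0.0000 0.0000 0.0000 0.0000 0.0000
k=7: j=0 S=51.6002 intr=52.5198 cont=52.0977 V=52.5198[EX]; j=1 S=64.1001 intr=40.0199 cont=39.5978 V=40.0199[EX]; j=2 S=79.6282 intr=24.4918 cont=24.0697 V=24.4918[EX]; j=3 S=98.9178 intr=5.2022 cont=7.7816 V=7.7816[hold]; j=4 S=122.8804 intr=0.0000 cont=0.0000 V=0.0000[hold]; j=5 S=152.6478 intr=0.0000 cont=0.0000 V=0.0000[hold]; j=6 S=189.6262 intr=0.0000 cont=0.0000 V=0.0000[hold]; j=7 S=235.5625 intr=0.0000 cont=0.0000 V=0.0000[hold]  S*(7)=79.6282
k=6: j=0 S=57.5115 intr=46.6085 cont=46.1864 V=46.6085[EX]; j=1 S=71.4435 intr=32.6765 cont=32.2544 V=32.6765[EX]; j=2 S=88.7505 intr=15.3695 cont=16.2104 V=16.2104[hold]; j=3 S=110.2500 intr=0.0000 cont=3.9398 V=3.9398[hold]; j=4 S=136.9577 intr=0.0000 cont=0.0000 V=0.0000[hold]; j=5 S=170.1353 intr=0.0000 cont=0.0000 V=0.0000[hold]; j=6 S=211.3500 intr=0.0000 cont=0.0000 V=0.0000[hold]  S*(6)=71.4435
k=5: j=0 S=64.1001 intr=40.0199 cont=39.5978 V=40.0199[EX]; j=1 S=79.6282 intr=24.4918 cont=24.4814 V=24.4918[EX]; j=2 S=98.9178 intr=5.2022 cont=10.1364 V=10.1364[hold]; j=3 S=122.8804 intr=0.0000 cont=1.9947 V=1.9947[hold]; j=4 S=152.6478 intr=0.0000 cont=0.0000 V=0.0000[hold]; j=5 S=189.6262 intr=0.0000 cont=0.0000 V=0.0000[hold]  S*(5)=79.6282
k=4: j=0 S=71.4435 intr=32.6765 cont=32.2544 V=32.6765[EX]; j=1 S=88.7505 intr=15.3695 cont=17.3635 V=17.3635[hold]; j=2 S=110.2500 intr=0.0000 cont=6.1088 V=6.1088[hold]; j=3 S=136.9577 intr=0.0000 cont=1.0099 V=1.0099[hold]; j=4 S=170.1353 intr=0.0000 cont=0.0000 V=0.0000[hold]  S*(4)=71.4435
k=3: j=0 S=79.6282 intr=24.4918 cont=25.0460 V=25.0460[hold]; j=1 S=98.9178 intr=5.2022 cont=11.7822 V=11.7822[hold]; j=2 S=122.8804 intr=0.0000 cont=3.5874 V=3.5874[hold]; j=3 S=152.6478 intr=0.0000 cont=0.5113 V=0.5113[hold]  S*(3)=-
k=2: j=0 S=88.7505 intr=15.3695 cont=18.4499 V=18.4499[hold]; j=1 S=110.2500 intr=0.0000 cont=7.7219 V=7.7219[hold]; j=2 S=136.9577 intr=0.0000 cont=2.0666 V=2.0666[hold]  S*(2)=-
k=1: j=0 S=98.9178 intr=5.2022 cont=13.1222 V=13.1222[hold]; j=1 S=122.8804 intr=0.0000 cont=4.9215 V=4.9215[hold]  S*(1)=-
k=0: j=0 S=110.2500 intr=0.0000 cont=9.0535 V=9.0535[hold]  S*(0)=-

price = 9.0535
boundary = - - - - 71.4435 79.6282 71.4435 79.6282
tree:
9.0535
13.1222 4.9215
18.4499 7.7219 2.0666
25.0460 11.7822 3.5874 0.5113
32.6765 17.3635 6.1088 1.0099 0.0000
40.0199 24.4918 10.1364 1.9947 0.0000 0.0000
46.6085 32.6765 16.2104 3.9398 0.0000 0.0000 0.0000
52.5198 40.0199 24.4918 7.7816 0.0000 0.0000 0.0000 0.0000
57.8236 46.6085 32.6765 15.3695 0.0000 0.0000 0.0000 0.0000 0.0000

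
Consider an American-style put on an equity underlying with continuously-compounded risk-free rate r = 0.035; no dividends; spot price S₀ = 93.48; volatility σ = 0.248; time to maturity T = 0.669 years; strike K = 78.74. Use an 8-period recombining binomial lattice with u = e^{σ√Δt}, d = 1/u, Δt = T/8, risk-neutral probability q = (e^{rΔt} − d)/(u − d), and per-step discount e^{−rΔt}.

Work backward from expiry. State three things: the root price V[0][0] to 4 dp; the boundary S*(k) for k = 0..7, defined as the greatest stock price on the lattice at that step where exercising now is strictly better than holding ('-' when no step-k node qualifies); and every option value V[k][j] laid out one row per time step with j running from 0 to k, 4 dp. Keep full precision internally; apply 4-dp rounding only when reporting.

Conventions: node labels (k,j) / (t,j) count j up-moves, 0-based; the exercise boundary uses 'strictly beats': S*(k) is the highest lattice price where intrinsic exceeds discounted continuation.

price = 1.5458
boundary = - - - - - 65.3113 60.7914 65.3113
tree:
1.5458
2.5263 0.5840
4.0340 1.0484 0.1277
6.2602 1.8533 0.2575 0.0000
9.3760 3.2119 0.5191 0.0000 0.0000
13.4287 5.4181 1.0464 0.0000 0.0000 0.0000
17.9486 8.7920 2.1095 0.0000 0.0000 0.0000 0.0000
22.1557 13.4287 4.2525 0.0000 0.0000 0.0000 0.0000 0.0000
26.0717 17.9486 8.5728 0.0000 0.0000 0.0000 0.0000 0.0000 0.0000

Δt=0.08363  u=1.07435  d=0.93079  q=0.50250  discount=0.99708
step 8 (expiry): payoffs max(K−S,0) = 26.0717 17.9486 8.5728 0.0000 0.0000 0.0000 0.0000 0.0000 0.0000
step 7: (k=7,j=0): S=56.5843, K−S=22.1557, hold=21.9256 ⇒ V=22.1557 exercise | (k=7,j=1): S=65.3113, K−S=13.4287, hold=13.1986 ⇒ V=13.4287 exercise | (k=7,j=2): S=75.3842, K−S=3.3558, hold=4.2525 ⇒ V=4.2525 continue | (k=7,j=3): S=87.0107, K−S=0.0000, hold=0.0000 ⇒ V=0.0000 continue | (k=7,j=4): S=100.4303, K−S=0.0000, hold=0.0000 ⇒ V=0.0000 continue | (k=7,j=5): S=115.9197, K−S=0.0000, hold=0.0000 ⇒ V=0.0000 continue | (k=7,j=6): S=133.7979, K−S=0.0000, hold=0.0000 ⇒ V=0.0000 continue | (k=7,j=7): S=154.4335, K−S=0.0000, hold=0.0000 ⇒ V=0.0000 continue  boundary S*=65.3113
step 6: (k=6,j=0): S=60.7914, K−S=17.9486, hold=17.7185 ⇒ V=17.9486 exercise | (k=6,j=1): S=70.1672, K−S=8.5728, hold=8.7920 ⇒ V=8.7920 continue | (k=6,j=2): S=80.9891, K−S=0.0000, hold=2.1095 ⇒ V=2.1095 continue | (k=6,j=3): S=93.4800, K−S=0.0000, hold=0.0000 ⇒ V=0.0000 continue | (k=6,j=4): S=107.8974, K−S=0.0000, hold=0.0000 ⇒ V=0.0000 continue | (k=6,j=5): S=124.5384, K−S=0.0000, hold=0.0000 ⇒ V=0.0000 continue | (k=6,j=6): S=143.7459, K−S=0.0000, hold=0.0000 ⇒ V=0.0000 continue  boundary S*=60.7914
step 5: (k=5,j=0): S=65.3113, K−S=13.4287, hold=13.3084 ⇒ V=13.4287 exercise | (k=5,j=1): S=75.3842, K−S=3.3558, hold=5.4181 ⇒ V=5.4181 continue | (k=5,j=2): S=87.0107, K−S=0.0000, hold=1.0464 ⇒ V=1.0464 continue | (k=5,j=3): S=100.4303, K−S=0.0000, hold=0.0000 ⇒ V=0.0000 continue | (k=5,j=4): S=115.9197, K−S=0.0000, hold=0.0000 ⇒ V=0.0000 continue | (k=5,j=5): S=133.7979, K−S=0.0000, hold=0.0000 ⇒ V=0.0000 continue  boundary S*=65.3113
step 4: (k=4,j=0): S=70.1672, K−S=8.5728, hold=9.3760 ⇒ V=9.3760 continue | (k=4,j=1): S=80.9891, K−S=0.0000, hold=3.2119 ⇒ V=3.2119 continue | (k=4,j=2): S=93.4800, K−S=0.0000, hold=0.5191 ⇒ V=0.5191 continue | (k=4,j=3): S=107.8974, K−S=0.0000, hold=0.0000 ⇒ V=0.0000 continue | (k=4,j=4): S=124.5384, K−S=0.0000, hold=0.0000 ⇒ V=0.0000 continue  boundary S*=-
step 3: (k=3,j=0): S=75.3842, K−S=3.3558, hold=6.2602 ⇒ V=6.2602 continue | (k=3,j=1): S=87.0107, K−S=0.0000, hold=1.8533 ⇒ V=1.8533 continue | (k=3,j=2): S=100.4303, K−S=0.0000, hold=0.2575 ⇒ V=0.2575 continue | (k=3,j=3): S=115.9197, K−S=0.0000, hold=0.0000 ⇒ V=0.0000 continue  boundary S*=-
step 2: (k=2,j=0): S=80.9891, K−S=0.0000, hold=4.0340 ⇒ V=4.0340 continue | (k=2,j=1): S=93.4800, K−S=0.0000, hold=1.0484 ⇒ V=1.0484 continue | (k=2,j=2): S=107.8974, K−S=0.0000, hold=0.1277 ⇒ V=0.1277 continue  boundary S*=-
step 1: (k=1,j=0): S=87.0107, K−S=0.0000, hold=2.5263 ⇒ V=2.5263 continue | (k=1,j=1): S=100.4303, K−S=0.0000, hold=0.5840 ⇒ V=0.5840 continue  boundary S*=-
step 0: (k=0,j=0): S=93.4800, K−S=0.0000, hold=1.5458 ⇒ V=1.5458 continue  boundary S*=-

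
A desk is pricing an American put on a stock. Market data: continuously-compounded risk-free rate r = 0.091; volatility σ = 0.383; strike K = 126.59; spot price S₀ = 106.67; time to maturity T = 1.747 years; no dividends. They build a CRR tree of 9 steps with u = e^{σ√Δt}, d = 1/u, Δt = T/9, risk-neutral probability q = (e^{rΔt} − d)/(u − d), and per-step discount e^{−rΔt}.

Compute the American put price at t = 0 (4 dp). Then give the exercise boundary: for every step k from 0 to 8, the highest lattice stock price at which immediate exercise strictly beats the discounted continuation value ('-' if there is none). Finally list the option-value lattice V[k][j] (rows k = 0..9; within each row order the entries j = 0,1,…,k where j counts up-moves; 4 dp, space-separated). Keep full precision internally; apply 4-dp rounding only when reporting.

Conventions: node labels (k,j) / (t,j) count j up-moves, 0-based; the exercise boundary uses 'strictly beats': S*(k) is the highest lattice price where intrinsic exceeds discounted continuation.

price = 26.2287
boundary = - - 76.1158 90.1070 76.1158 90.1070 76.1158 90.1070 106.6700
tree:
26.2287
36.9342 16.8781
50.4742 25.2391 9.4493
62.2930 36.4830 15.3374 4.1326
72.2766 50.4742 24.1249 7.4459 1.0995
80.7100 62.2930 36.4830 13.1159 2.2685 0.0167
87.8340 72.2766 50.4742 22.3897 4.6804 0.0348 0.0000
93.8518 80.7100 62.2930 36.4830 9.6561 0.0723 0.0000 0.0000
98.9351 87.8340 72.2766 50.4742 19.9200 0.1503 0.0000 0.0000 0.0000
103.2292 93.8518 80.7100 62.2930 36.4830 0.3125 0.0000 0.0000 0.0000 0.0000

Δt=0.19411, u=1.18382, d=0.84473, q=0.51047, disc=e^(-rΔt)=0.98249
k=9 terminal: V=max(K-S,0) → 103.2292 93.8518 80.7100 62.2930 36.4830 0.3125 0.0000 0.0000 0.0000 0.0000
k=8: j=0 S=27.6549 intr=98.9351 cont=96.7187 V=98.9351[EX]; j=1 S=38.7560 intr=87.8340 cont=85.6175 V=87.8340[EX]; j=2 S=54.3134 intr=72.2766 cont=70.0601 V=72.2766[EX]; j=3 S=76.1158 intr=50.4742 cont=48.2578 V=50.4742[EX]; j=4 S=106.6700 intr=19.9200 cont=17.7035 V=19.9200[EX]; j=5 S=149.4893 intr=0.0000 cont=0.1503 V=0.1503[hold]; j=6 S=209.4969 intr=0.0000 cont=0.0000 V=0.0000[hold]; j=7 S=293.5928 intr=0.0000 cont=0.0000 V=0.0000[hold]; j=8 S=411.4462 intr=0.0000 cont=0.0000 V=0.0000[hold]  S*(8)=106.6700
k=7: j=0 S=32.7382 intr=93.8518 cont=91.6353 V=93.8518[EX]; j=1 S=45.8800 intr=80.7100 cont=78.4936 V=80.7100[EX]; j=2 S=64.2970 intr=62.2930 cont=60.0765 V=62.2930[EX]; j=3 S=90.1070 intr=36.4830 cont=34.2666 V=36.4830[EX]; j=4 S=126.2775 intr=0.3125 cont=9.6561 V=9.6561[hold]; j=5 S=176.9676 intr=0.0000 cont=0.0723 V=0.0723[hold]; j=6 S=248.0056 intr=0.0000 cont=0.0000 V=0.0000[hold]; j=7 S=347.5596 intr=0.0000 cont=0.0000 V=0.0000[hold]  S*(7)=90.1070
k=6: j=0 S=38.7560 intr=87.8340 cont=85.6175 V=87.8340[EX]; j=1 S=54.3134 intr=72.2766 cont=70.0601 V=72.2766[EX]; j=2 S=76.1158 intr=50.4742 cont=48.2578 V=50.4742[EX]; j=3 S=106.6700 intr=19.9200 cont=22.3897 V=22.3897[hold]; j=4 S=149.4893 intr=0.0000 cont=4.6804 V=4.6804[hold]; j=5 S=209.4969 intr=0.0000 cont=0.0348 V=0.0348[hold]; j=6 S=293.5928 intr=0.0000 cont=0.0000 V=0.0000[hold]  S*(6)=76.1158
k=5: j=0 S=45.8800 intr=80.7100 cont=78.4936 V=80.7100[EX]; j=1 S=64.2970 intr=62.2930 cont=60.0765 V=62.2930[EX]; j=2 S=90.1070 intr=36.4830 cont=35.5052 V=36.4830[EX]; j=3 S=126.2775 intr=0.3125 cont=13.1159 V=13.1159[hold]; j=4 S=176.9676 intr=0.0000 cont=2.2685 V=2.2685[hold]; j=5 S=248.0056 intr=0.0000 cont=0.0167 V=0.0167[hold]  S*(5)=90.1070
k=4: j=0 S=54.3134 intr=72.2766 cont=70.0601 V=72.2766[EX]; j=1 S=76.1158 intr=50.4742 cont=48.2578 V=50.4742[EX]; j=2 S=106.6700 intr=19.9200 cont=24.1249 V=24.1249[hold]; j=3 S=149.4893 intr=0.0000 cont=7.4459 V=7.4459[hold]; j=4 S=209.4969 intr=0.0000 cont=1.0995 V=1.0995[hold]  S*(4)=76.1158
k=3: j=0 S=64.2970 intr=62.2930 cont=60.0765 V=62.2930[EX]; j=1 S=90.1070 intr=36.4830 cont=36.3754 V=36.4830[EX]; j=2 S=126.2775 intr=0.3125 cont=15.3374 V=15.3374[hold]; j=3 S=176.9676 intr=0.0000 cont=4.1326 V=4.1326[hold]  S*(3)=90.1070
k=2: j=0 S=76.1158 intr=50.4742 cont=48.2578 V=50.4742[EX]; j=1 S=106.6700 intr=19.9200 cont=25.2391 V=25.2391[hold]; j=2 S=149.4893 intr=0.0000 cont=9.4493 V=9.4493[hold]  S*(2)=76.1158
k=1: j=0 S=90.1070 intr=36.4830 cont=36.9342 V=36.9342[hold]; j=1 S=126.2775 intr=0.3125 cont=16.8781 V=16.8781[hold]  S*(1)=-
k=0: j=0 S=106.6700 intr=19.9200 cont=26.2287 V=26.2287[hold]  S*(0)=-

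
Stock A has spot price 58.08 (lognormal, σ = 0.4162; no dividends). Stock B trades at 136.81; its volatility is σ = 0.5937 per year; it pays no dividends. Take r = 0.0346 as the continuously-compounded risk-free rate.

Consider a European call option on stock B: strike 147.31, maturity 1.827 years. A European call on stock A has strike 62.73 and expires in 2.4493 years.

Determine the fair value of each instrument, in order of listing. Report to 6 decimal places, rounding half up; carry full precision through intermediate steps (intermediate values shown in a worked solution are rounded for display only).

[stock B call K=147.31]
σ√T = 0.5937·√1.827 = 0.802484
d₁ = (ln(S/K) + (r+σ²/2)T) / (σ√T) = (ln(136.81/147.31) + (0.0346+0.5937²/2)·1.827) / 0.802484 = (-0.073946 + 0.385204) / 0.802484 = 0.387869
d₂ = d₁ − σ√T = 0.387869 − 0.802484 = -0.414615
e^{−rT} = 0.938742
N(d₁) = 0.650943,  N(d₂) = 0.339212
price = S·N(d₁) − K·e^{−rT}·N(d₂) = 89.055560 − 46.908286 = 42.147274
[stock A call K=62.73]
σ√T = 0.4162·√2.4493 = 0.651363
d₁ = (ln(S/K) + (r+σ²/2)T) / (σ√T) = (ln(58.08/62.73) + (0.0346+0.4162²/2)·2.4493) / 0.651363 = (-0.077018 + 0.296883) / 0.651363 = 0.337545
d₂ = d₁ − σ√T = 0.337545 − 0.651363 = -0.313818
e^{−rT} = 0.918746
N(d₁) = 0.632147,  N(d₂) = 0.376830
price = S·N(d₁) − K·e^{−rT}·N(d₂) = 36.715091 − 21.717791 = 14.997300

price(stock B call K=147.31) = 42.147274
price(stock A call K=62.73) = 14.997300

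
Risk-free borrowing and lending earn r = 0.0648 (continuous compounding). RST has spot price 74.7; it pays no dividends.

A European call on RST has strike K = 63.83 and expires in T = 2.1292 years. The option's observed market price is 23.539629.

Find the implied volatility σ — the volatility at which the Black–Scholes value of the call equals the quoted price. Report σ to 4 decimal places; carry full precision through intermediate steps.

sigma = 0.3099

At σ = 0.3099 the Black–Scholes value reproduces the quote:
σ√T = 0.3099·√2.1292 = 0.452199
d₁ = (ln(S/K) + (r+σ²/2)T) / (σ√T) = (ln(74.7/63.83) + (0.0648+0.3099²/2)·2.1292) / 0.452199 = (0.157257 + 0.240214) / 0.452199 = 0.878973
d₂ = d₁ − σ√T = 0.878973 − 0.452199 = 0.426774
e^{−rT} = 0.871123
N(d₁) = 0.810292,  N(d₂) = 0.665228
V = S·N(d₁) − K·e^{−rT}·N(d₂) = 60.528821 − 36.989192 = 23.539629 (matching the quote); vega is positive throughout, so no other σ reproduces this price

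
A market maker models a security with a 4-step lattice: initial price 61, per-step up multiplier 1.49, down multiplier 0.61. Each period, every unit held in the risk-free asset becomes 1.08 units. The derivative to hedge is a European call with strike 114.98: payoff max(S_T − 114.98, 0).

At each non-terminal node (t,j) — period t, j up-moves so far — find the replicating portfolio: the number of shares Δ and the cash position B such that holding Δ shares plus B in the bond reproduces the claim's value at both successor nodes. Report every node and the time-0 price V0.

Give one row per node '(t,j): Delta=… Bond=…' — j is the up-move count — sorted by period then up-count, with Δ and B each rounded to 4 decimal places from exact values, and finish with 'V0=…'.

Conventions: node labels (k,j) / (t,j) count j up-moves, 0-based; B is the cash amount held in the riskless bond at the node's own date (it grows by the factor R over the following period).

No-arbitrage ⇒ martingale measure with p* = (R−d)/(u−d) = 0.5341.
At maturity the claim pays: V(4,0)=0.0000, V(4,1)=0.0000, V(4,2)=0.0000, V(4,3)=8.1088, V(4,4)=185.6795
(3,0): S=13.8458. Δ = (V_up−V_dn)/(S_up−S_dn) = (0.0000−0.0000)/(20.6303−8.4460) = 0.0000. V = [p*·0.0000 + (1−p*)·0.0000]/1.08 = 0.0000. B = V − Δ·S = 0.0000.
(3,1): S=33.8202. Δ = (V_up−V_dn)/(S_up−S_dn) = (0.0000−0.0000)/(50.3921−20.6303) = 0.0000. V = [p*·0.0000 + (1−p*)·0.0000]/1.08 = 0.0000. B = V − Δ·S = 0.0000.
(3,2): S=82.6099. Δ = (V_up−V_dn)/(S_up−S_dn) = (8.1088−0.0000)/(123.0888−50.3921) = 0.1115. V = [p*·8.1088 + (1−p*)·0.0000]/1.08 = 4.0100. B = V − Δ·S = -5.2045.
(3,3): S=201.7849. Δ = (V_up−V_dn)/(S_up−S_dn) = (185.6795−8.1088)/(300.6595−123.0888) = 1.0000. V = [p*·185.6795 + (1−p*)·8.1088]/1.08 = 95.3219. B = V − Δ·S = -106.4630.
(2,0): S=22.6981. Δ = (V_up−V_dn)/(S_up−S_dn) = (0.0000−0.0000)/(33.8202−13.8458) = 0.0000. V = [p*·0.0000 + (1−p*)·0.0000]/1.08 = 0.0000. B = V − Δ·S = 0.0000.
(2,1): S=55.4429. Δ = (V_up−V_dn)/(S_up−S_dn) = (4.0100−0.0000)/(82.6099−33.8202) = 0.0822. V = [p*·4.0100 + (1−p*)·0.0000]/1.08 = 1.9831. B = V − Δ·S = -2.5738.
(2,2): S=135.4261. Δ = (V_up−V_dn)/(S_up−S_dn) = (95.3219−4.0100)/(201.7849−82.6099) = 0.7662. V = [p*·95.3219 + (1−p*)·4.0100]/1.08 = 48.8693. B = V − Δ·S = -54.8942.
(1,0): S=37.2100. Δ = (V_up−V_dn)/(S_up−S_dn) = (1.9831−0.0000)/(55.4429−22.6981) = 0.0606. V = [p*·1.9831 + (1−p*)·0.0000]/1.08 = 0.9807. B = V − Δ·S = -1.2728.
(1,1): S=90.8900. Δ = (V_up−V_dn)/(S_up−S_dn) = (48.8693−1.9831)/(135.4261−55.4429) = 0.5862. V = [p*·48.8693 + (1−p*)·1.9831]/1.08 = 25.0228. B = V − Δ·S = -28.2571.
(0,0): S=61.0000. Δ = (V_up−V_dn)/(S_up−S_dn) = (25.0228−0.9807)/(90.8900−37.2100) = 0.4479. V = [p*·25.0228 + (1−p*)·0.9807]/1.08 = 12.7975. B = V − Δ·S = -14.5230.
Sanity check at the root: Δ(0,0)·S0 + B(0,0) reproduces V0 = 12.7975.

(0,0): Delta=0.4479 Bond=-14.5230
(1,0): Delta=0.0606 Bond=-1.2728
(1,1): Delta=0.5862 Bond=-28.2571
(2,0): Delta=0.0000 Bond=0.0000
(2,1): Delta=0.0822 Bond=-2.5738
(2,2): Delta=0.7662 Bond=-54.8942
(3,0): Delta=0.0000 Bond=0.0000
(3,1): Delta=0.0000 Bond=0.0000
(3,2): Delta=0.1115 Bond=-5.2045
(3,3): Delta=1.0000 Bond=-106.4630
V0=12.7975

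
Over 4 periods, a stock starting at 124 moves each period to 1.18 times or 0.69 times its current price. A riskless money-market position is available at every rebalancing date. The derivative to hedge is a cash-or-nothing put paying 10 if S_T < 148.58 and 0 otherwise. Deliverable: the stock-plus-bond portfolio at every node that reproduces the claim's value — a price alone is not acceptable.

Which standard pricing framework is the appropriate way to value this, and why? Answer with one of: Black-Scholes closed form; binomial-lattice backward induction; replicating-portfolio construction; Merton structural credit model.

Key observation: the deliverable is the dynamic trading strategy on the 4-step tree (spot 124, moves 1.18 and 0.69), so the valuation must go through the node-by-node replicating-portfolio solve.

framework: replicating-portfolio construction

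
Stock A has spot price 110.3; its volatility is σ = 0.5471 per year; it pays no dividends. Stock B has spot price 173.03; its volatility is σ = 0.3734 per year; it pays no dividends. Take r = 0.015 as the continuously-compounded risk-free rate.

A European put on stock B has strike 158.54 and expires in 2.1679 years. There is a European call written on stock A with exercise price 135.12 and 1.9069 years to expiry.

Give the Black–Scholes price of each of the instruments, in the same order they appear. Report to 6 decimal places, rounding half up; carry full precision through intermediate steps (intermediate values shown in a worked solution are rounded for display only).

[stock B put K=158.54]
σ√T = 0.3734·√2.1679 = 0.549786
d₁ = (ln(S/K) + (r+σ²/2)T) / (σ√T) = (ln(173.03/158.54) + (0.015+0.3734²/2)·2.1679) / 0.549786 = (0.087458 + 0.183651) / 0.549786 = 0.493117
d₂ = d₁ − σ√T = 0.493117 − 0.549786 = -0.056669
e^{−rT} = 0.968005
N(−d₁) = 0.310965,  N(−d₂) = 0.522596
price = K·e^{−rT}·N(−d₂) − S·N(−d₁) = 80.201415 − 53.806258 = 26.395157
[stock A call K=135.12]
σ√T = 0.5471·√1.9069 = 0.755493
d₁ = (ln(S/K) + (r+σ²/2)T) / (σ√T) = (ln(110.3/135.12) + (0.015+0.5471²/2)·1.9069) / 0.755493 = (-0.202959 + 0.313989) / 0.755493 = 0.146963
d₂ = d₁ − σ√T = 0.146963 − 0.755493 = -0.608531
e^{−rT} = 0.971802
N(d₁) = 0.558419,  N(d₂) = 0.271418
price = S·N(d₁) − K·e^{−rT}·N(d₂) = 61.593642 − 35.639823 = 25.953819

price(stock B put K=158.54) = 26.395157
price(stock A call K=135.12) = 25.953819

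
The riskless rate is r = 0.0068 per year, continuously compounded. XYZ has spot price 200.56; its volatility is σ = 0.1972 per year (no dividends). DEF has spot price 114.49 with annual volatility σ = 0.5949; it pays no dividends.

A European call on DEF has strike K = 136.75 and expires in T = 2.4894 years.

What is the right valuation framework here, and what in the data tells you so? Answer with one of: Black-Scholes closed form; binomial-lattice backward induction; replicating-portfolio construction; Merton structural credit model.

framework: Black-Scholes closed form

Key observation: everything needed for the exact continuous-time valuation of the European call on DEF (strike 136.75) is given, and no feature rules the closed form out.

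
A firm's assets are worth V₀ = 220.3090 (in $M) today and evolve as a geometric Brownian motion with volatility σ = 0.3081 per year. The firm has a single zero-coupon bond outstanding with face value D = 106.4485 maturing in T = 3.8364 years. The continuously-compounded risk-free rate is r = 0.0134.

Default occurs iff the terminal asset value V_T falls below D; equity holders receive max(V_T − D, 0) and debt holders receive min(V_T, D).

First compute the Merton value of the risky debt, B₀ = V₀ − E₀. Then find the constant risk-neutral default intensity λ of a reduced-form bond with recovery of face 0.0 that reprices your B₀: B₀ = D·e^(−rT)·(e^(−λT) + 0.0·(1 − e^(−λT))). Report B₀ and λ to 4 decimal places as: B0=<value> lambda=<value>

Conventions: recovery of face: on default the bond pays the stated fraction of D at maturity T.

B0=97.0595 lambda=0.0107

Equity is a call on the firm's assets struck at D = 106.4485:
d₁ = [ln(V₀/D) + (r + σ²/2)T] / (σ√T)
   = [ln(220.3090/106.4485) + (0.0134 + 0.5·0.3081²)·3.8364] / (0.3081·√3.8364)
   = [0.727370 + 0.233494] / 0.603467 = 1.592239
d₂ = d₁ − σ√T = 1.592239 − 0.603467 = 0.988772
N(d₁) = 0.944334,  N(d₂) = 0.838613,  e^(−rT) = 0.949891
E₀ = V₀·N(d₁) − D·e^(−rT)·N(d₂)
   = 220.3090·0.944334 − 106.4485·0.949891·0.838613 = 123.249493
B₀ = V₀ − E₀ = 220.3090 − 123.249493 = 97.059507
e^(−λT) = (B₀·e^(rT)/D − 0)/(1 − 0) = (97.0595·1.052752/106.4485 − 0)/1 = 0.95989695
λ = −ln(0.95989695)/3.8364 = 0.010669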